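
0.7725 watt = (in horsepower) 0.001036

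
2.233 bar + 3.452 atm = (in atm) 5.656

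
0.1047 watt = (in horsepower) 0.0001404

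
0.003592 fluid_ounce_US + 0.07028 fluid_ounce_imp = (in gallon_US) 0.0005556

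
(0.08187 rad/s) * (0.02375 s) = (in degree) 0.1114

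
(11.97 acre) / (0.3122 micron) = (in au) 1.037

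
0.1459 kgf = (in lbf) 0.3217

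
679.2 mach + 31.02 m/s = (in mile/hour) 5.174e+05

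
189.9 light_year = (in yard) 1.965e+18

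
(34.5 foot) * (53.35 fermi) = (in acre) 1.386e-16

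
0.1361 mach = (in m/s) 46.34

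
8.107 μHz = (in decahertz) 8.107e-07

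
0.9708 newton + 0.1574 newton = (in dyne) 1.128e+05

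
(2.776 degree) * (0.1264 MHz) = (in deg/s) 3.509e+05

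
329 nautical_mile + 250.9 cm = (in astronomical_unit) 4.073e-06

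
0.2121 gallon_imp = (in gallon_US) 0.2547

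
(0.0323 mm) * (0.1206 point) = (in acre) 3.396e-13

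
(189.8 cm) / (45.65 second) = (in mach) 0.0001221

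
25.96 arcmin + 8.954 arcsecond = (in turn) 0.001209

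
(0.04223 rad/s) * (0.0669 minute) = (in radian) 0.1695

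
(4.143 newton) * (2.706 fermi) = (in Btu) 1.063e-17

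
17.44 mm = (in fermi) 1.744e+13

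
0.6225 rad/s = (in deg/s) 35.67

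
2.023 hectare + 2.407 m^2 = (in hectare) 2.023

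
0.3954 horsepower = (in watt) 294.8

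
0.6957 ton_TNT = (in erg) 2.911e+16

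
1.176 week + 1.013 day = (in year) 0.02533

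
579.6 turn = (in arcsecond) 7.512e+08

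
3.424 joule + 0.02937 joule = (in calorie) 0.8254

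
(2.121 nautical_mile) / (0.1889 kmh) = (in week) 0.1238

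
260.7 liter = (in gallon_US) 68.87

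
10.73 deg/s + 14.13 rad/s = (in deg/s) 820.3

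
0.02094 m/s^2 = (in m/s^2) 0.02094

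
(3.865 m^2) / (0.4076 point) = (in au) 1.797e-07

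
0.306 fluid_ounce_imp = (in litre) 0.008694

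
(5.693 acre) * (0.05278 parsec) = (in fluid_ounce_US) 1.269e+24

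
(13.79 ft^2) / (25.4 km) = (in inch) 0.001986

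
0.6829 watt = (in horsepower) 0.0009158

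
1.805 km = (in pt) 5.117e+06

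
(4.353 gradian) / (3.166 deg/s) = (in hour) 0.0003437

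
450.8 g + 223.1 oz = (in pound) 14.94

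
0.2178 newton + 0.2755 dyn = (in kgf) 0.02221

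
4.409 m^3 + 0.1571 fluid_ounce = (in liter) 4409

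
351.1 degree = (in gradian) 390.1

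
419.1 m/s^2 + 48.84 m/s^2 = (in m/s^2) 467.9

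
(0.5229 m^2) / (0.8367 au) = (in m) 4.178e-12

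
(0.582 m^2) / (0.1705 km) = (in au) 2.282e-14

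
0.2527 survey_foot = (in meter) 0.07702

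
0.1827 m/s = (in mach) 0.0005366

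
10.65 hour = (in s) 3.834e+04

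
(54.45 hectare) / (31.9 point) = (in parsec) 1.568e-09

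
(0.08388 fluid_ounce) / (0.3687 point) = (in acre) 4.713e-06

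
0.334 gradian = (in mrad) 5.246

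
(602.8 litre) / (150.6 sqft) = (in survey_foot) 0.1414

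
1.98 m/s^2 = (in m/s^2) 1.98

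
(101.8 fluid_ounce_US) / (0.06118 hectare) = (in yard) 5.382e-06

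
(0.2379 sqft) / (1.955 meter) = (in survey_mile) 7.025e-06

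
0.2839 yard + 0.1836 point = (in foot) 0.8519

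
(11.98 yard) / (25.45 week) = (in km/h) 2.562e-06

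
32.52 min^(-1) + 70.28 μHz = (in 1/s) 0.5421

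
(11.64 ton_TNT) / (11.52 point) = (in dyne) 1.198e+18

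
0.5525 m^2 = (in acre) 0.0001365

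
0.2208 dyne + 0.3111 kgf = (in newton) 3.051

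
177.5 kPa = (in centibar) 177.5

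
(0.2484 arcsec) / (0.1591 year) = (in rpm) 2.292e-12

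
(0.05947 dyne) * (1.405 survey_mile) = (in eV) 8.393e+15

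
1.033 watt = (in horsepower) 0.001385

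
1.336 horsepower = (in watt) 996.3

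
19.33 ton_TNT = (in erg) 8.088e+17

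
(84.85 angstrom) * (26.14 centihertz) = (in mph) 4.961e-09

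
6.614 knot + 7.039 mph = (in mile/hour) 14.65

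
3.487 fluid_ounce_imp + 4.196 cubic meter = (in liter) 4196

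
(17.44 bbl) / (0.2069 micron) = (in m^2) 1.34e+07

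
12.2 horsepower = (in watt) 9098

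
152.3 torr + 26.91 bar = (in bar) 27.11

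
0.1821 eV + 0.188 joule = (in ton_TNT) 4.493e-11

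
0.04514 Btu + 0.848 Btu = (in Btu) 0.8931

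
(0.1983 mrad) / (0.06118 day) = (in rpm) 3.582e-07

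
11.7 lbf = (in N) 52.04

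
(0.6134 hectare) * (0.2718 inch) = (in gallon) 1.119e+04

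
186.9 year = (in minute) 9.823e+07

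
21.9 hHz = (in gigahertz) 2.19e-06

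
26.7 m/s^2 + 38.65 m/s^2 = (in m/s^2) 65.35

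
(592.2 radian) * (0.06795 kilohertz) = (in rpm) 3.843e+05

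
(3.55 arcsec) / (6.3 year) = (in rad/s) 8.663e-14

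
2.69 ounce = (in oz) 2.69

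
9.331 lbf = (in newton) 41.51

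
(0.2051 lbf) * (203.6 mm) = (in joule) 0.1858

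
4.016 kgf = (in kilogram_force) 4.016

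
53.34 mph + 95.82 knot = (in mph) 163.6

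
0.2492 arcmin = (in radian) 7.249e-05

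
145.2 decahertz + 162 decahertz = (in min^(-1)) 1.843e+05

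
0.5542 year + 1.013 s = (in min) 2.913e+05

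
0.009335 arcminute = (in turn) 4.322e-07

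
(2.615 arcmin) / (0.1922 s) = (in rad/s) 0.003958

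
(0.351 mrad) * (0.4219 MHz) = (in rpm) 1414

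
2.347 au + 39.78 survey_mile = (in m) 3.511e+11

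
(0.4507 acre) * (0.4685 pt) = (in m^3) 0.3015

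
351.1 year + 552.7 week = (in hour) 3.168e+06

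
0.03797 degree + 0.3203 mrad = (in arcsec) 202.8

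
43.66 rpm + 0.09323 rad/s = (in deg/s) 267.3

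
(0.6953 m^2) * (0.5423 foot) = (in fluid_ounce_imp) 4045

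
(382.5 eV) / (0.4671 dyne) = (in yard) 1.435e-11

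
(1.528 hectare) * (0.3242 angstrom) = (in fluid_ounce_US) 0.01675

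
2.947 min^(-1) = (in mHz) 49.12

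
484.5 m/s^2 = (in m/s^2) 484.5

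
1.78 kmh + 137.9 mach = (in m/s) 4.696e+04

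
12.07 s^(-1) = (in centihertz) 1207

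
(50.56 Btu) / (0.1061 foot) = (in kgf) 1.682e+05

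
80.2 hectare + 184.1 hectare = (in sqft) 2.845e+07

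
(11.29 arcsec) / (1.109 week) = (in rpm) 7.793e-10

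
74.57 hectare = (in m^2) 7.457e+05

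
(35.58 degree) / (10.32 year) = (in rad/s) 1.908e-09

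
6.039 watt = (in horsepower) 0.008098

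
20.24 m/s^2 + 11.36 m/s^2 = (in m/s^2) 31.6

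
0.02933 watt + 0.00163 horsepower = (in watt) 1.245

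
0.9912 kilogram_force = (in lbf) 2.185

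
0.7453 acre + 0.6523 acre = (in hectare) 0.5656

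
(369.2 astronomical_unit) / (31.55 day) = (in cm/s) 2.026e+09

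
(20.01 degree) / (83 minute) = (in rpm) 0.0006697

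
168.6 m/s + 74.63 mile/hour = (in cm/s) 2.02e+04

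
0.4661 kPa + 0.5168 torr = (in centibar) 0.535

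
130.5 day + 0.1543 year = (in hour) 4484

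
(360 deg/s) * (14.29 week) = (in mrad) 5.43e+10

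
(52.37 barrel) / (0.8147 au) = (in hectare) 6.832e-15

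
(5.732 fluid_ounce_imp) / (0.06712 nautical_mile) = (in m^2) 1.31e-06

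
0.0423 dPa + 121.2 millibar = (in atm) 0.1196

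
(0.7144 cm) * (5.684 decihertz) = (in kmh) 0.01462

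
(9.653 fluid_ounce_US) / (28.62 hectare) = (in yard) 1.091e-09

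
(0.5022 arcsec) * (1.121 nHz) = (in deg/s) 1.564e-13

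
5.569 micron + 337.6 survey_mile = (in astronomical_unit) 3.632e-06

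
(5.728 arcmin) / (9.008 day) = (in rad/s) 2.141e-09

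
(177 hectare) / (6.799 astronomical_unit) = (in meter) 1.74e-06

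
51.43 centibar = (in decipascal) 5.143e+05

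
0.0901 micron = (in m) 9.01e-08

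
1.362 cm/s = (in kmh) 0.04903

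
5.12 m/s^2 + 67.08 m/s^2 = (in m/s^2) 72.2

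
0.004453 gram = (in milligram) 4.453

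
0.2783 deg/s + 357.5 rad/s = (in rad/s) 357.5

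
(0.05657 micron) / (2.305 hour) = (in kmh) 2.454e-11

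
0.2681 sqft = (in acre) 6.155e-06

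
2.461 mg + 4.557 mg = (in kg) 7.018e-06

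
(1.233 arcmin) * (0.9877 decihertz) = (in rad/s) 3.543e-05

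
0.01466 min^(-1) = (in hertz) 0.0002443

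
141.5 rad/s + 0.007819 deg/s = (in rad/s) 141.5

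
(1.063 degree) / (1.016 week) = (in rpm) 2.883e-07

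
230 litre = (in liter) 230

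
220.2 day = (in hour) 5285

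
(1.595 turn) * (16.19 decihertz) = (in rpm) 154.9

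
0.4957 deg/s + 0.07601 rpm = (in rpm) 0.1586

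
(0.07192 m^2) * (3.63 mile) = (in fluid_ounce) 1.421e+07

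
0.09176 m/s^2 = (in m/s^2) 0.09176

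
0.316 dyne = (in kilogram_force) 3.222e-07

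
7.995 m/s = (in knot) 15.54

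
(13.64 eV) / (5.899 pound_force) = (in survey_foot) 2.732e-19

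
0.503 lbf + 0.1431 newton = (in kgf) 0.2427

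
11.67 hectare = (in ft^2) 1.256e+06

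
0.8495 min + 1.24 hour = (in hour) 1.254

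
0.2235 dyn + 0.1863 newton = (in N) 0.1863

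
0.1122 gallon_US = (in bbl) 0.002671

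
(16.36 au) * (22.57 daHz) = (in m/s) 5.524e+14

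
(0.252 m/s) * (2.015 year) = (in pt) 4.539e+10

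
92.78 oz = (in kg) 2.63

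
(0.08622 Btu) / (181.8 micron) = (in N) 5.004e+05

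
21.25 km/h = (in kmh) 21.25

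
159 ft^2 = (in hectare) 0.001477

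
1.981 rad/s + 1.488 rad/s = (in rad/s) 3.469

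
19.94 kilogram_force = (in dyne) 1.955e+07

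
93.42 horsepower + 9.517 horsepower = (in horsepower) 102.9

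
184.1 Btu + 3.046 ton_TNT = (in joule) 1.274e+10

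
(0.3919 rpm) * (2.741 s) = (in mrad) 112.5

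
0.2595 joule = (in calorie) 0.06202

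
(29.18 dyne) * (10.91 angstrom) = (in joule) 3.184e-13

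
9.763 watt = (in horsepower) 0.01309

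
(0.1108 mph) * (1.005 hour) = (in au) 1.198e-09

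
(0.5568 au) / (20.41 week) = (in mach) 19.82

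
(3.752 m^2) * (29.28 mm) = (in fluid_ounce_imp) 3866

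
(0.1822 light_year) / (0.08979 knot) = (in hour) 1.037e+13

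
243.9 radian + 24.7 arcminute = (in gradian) 1.553e+04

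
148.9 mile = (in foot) 7.862e+05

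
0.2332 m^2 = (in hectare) 2.332e-05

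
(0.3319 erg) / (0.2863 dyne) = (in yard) 0.01268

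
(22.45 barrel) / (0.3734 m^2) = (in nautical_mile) 0.005161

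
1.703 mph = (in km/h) 2.741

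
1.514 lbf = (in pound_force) 1.514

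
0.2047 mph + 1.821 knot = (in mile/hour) 2.3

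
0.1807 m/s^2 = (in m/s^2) 0.1807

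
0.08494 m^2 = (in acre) 2.099e-05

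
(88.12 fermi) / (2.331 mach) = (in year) 3.521e-24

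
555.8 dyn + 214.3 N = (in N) 214.3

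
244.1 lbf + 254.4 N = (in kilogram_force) 136.7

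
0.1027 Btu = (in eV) 6.763e+20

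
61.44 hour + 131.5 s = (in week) 0.3659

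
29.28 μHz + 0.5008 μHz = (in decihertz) 0.0002978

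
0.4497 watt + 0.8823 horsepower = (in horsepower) 0.8829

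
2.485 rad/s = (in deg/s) 142.4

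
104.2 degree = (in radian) 1.819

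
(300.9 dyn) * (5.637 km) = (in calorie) 4.054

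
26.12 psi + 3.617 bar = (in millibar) 5418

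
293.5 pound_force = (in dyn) 1.306e+08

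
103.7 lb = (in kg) 47.04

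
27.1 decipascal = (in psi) 0.0003931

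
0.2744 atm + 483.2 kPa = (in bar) 5.11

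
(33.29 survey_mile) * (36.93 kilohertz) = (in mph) 4.426e+09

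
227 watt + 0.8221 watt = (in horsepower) 0.3055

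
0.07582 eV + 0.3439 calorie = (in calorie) 0.3439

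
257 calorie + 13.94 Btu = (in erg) 1.578e+11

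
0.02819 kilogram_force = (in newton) 0.2764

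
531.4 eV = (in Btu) 8.07e-20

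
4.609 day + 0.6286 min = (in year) 0.01263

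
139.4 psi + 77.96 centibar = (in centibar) 1039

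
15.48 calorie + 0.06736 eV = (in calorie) 15.48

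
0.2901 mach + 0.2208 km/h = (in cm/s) 9884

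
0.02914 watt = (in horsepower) 3.908e-05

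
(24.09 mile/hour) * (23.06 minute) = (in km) 14.9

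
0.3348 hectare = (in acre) 0.8273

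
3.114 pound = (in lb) 3.114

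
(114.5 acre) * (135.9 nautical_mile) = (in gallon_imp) 2.565e+13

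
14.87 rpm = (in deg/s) 89.22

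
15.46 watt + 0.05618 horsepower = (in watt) 57.35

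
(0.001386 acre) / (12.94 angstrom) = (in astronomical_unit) 0.02897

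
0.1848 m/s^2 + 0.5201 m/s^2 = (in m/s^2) 0.7049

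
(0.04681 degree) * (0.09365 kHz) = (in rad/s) 0.07651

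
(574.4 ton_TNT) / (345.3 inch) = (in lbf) 6.16e+10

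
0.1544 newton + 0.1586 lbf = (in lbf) 0.1933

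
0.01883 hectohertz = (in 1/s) 1.883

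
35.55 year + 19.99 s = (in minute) 1.869e+07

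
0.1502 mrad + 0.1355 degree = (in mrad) 2.515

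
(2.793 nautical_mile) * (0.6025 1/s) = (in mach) 9.153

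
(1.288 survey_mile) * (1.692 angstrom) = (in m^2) 3.507e-07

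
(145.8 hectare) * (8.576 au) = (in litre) 1.871e+21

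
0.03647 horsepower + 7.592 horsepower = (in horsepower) 7.628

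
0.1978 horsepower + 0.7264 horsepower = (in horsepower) 0.9242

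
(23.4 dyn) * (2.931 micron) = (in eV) 4.281e+09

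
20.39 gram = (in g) 20.39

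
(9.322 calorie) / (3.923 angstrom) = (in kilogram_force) 1.014e+10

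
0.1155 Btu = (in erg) 1.219e+09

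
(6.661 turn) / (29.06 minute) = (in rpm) 0.2292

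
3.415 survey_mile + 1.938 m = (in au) 3.675e-08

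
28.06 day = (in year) 0.07688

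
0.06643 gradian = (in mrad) 1.043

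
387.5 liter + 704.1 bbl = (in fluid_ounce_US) 3.798e+06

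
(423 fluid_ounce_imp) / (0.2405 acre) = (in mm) 0.01235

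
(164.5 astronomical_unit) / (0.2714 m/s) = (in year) 2.875e+06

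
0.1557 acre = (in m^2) 630.1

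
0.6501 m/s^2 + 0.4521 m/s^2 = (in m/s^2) 1.102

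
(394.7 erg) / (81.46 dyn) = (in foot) 0.159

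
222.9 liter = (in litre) 222.9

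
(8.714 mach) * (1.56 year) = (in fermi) 1.46e+26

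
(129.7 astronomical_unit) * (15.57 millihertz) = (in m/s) 3.021e+11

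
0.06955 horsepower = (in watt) 51.86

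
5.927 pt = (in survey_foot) 0.00686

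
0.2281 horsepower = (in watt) 170.1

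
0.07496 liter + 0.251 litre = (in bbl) 0.00205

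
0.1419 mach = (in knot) 93.92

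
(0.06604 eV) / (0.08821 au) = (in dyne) 8.018e-26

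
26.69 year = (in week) 1392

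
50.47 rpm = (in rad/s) 5.285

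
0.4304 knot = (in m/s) 0.2214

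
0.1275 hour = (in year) 1.455e-05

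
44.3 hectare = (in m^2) 4.43e+05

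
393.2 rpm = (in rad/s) 41.18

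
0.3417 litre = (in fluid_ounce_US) 11.55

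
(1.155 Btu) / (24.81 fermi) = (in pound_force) 1.104e+16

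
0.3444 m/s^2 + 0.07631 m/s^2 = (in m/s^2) 0.4207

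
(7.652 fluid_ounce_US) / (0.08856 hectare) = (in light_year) 2.701e-23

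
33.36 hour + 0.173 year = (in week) 9.219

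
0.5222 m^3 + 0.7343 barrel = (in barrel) 4.019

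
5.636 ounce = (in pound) 0.3523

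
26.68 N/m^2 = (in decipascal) 266.8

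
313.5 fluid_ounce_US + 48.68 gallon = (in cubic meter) 0.1935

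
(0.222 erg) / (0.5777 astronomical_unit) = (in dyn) 2.569e-14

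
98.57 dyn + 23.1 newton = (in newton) 23.1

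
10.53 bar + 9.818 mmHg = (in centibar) 1054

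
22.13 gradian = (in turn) 0.05532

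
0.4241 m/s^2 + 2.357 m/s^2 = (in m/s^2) 2.781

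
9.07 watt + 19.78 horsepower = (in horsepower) 19.79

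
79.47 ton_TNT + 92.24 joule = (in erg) 3.325e+18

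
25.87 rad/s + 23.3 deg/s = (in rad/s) 26.28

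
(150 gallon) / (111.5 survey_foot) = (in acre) 4.129e-06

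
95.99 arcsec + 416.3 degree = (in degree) 416.3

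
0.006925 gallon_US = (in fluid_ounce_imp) 0.9226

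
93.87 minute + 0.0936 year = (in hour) 821.5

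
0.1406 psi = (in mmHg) 7.271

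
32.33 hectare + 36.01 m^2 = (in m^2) 3.233e+05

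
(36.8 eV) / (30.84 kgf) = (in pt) 5.526e-17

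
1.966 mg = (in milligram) 1.966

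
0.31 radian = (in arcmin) 1066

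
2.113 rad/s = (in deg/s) 121.1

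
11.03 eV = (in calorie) 4.224e-19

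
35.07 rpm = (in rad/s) 3.673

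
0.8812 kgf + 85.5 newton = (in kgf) 9.6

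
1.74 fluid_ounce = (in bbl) 0.0003237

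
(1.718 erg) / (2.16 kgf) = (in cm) 8.111e-07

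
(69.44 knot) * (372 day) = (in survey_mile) 7.134e+05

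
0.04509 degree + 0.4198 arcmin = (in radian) 0.0009091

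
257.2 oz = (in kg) 7.291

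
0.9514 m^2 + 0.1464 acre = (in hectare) 0.05934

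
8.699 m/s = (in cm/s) 869.9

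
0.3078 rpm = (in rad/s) 0.03223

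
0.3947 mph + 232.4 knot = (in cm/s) 1.197e+04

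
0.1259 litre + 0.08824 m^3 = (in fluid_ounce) 2988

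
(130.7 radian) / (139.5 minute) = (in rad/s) 0.01562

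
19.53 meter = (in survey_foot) 64.07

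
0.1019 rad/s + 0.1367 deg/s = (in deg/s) 5.975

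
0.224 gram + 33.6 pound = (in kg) 15.24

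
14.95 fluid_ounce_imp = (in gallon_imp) 0.09344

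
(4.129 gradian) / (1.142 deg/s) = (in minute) 0.05423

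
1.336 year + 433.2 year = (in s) 1.37e+10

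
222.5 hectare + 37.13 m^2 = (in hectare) 222.5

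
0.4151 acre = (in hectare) 0.168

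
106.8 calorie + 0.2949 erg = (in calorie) 106.8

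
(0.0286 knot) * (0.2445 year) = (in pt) 3.216e+08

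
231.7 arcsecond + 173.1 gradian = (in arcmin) 9351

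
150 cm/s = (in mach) 0.004405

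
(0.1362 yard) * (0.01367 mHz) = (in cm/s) 0.0001702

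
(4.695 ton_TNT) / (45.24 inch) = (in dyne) 1.71e+15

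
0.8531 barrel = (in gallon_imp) 29.83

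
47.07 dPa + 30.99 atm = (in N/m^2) 3.14e+06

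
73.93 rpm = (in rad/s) 7.742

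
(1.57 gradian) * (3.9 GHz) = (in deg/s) 5.511e+09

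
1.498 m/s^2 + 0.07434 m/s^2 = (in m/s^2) 1.572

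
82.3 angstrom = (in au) 5.501e-20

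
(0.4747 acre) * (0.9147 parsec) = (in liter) 5.422e+22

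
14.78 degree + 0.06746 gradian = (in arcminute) 890.4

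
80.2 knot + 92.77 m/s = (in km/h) 482.5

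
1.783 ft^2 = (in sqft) 1.783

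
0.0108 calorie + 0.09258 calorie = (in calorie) 0.1034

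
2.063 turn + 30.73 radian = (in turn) 6.954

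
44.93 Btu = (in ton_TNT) 1.133e-05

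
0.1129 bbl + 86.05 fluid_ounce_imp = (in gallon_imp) 4.486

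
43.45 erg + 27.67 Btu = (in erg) 2.919e+11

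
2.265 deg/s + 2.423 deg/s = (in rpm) 0.7813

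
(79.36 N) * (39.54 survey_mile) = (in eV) 3.152e+25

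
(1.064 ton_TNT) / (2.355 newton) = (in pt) 5.358e+12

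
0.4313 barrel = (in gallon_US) 18.11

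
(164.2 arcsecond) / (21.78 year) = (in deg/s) 6.641e-11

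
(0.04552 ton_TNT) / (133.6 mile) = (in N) 885.8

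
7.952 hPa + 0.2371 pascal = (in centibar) 0.7954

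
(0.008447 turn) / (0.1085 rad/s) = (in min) 0.008153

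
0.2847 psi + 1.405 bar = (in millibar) 1425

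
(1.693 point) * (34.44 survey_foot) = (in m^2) 0.00627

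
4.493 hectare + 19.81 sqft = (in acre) 11.1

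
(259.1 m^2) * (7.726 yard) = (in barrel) 1.151e+04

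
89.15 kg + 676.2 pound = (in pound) 872.7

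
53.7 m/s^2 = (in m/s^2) 53.7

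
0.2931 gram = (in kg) 0.0002931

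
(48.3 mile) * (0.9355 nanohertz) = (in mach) 2.136e-07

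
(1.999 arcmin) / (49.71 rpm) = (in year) 3.542e-12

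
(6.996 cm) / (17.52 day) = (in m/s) 4.622e-08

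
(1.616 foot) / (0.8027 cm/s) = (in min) 1.023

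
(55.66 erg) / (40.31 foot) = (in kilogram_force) 4.619e-08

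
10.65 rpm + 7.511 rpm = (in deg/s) 109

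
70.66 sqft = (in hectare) 0.0006565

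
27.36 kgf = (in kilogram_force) 27.36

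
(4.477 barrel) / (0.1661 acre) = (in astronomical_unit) 7.078e-15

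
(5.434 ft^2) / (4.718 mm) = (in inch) 4213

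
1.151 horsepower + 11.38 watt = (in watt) 869.7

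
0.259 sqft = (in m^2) 0.02406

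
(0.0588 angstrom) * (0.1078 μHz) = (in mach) 1.862e-21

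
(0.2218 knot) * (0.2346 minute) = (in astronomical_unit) 1.074e-11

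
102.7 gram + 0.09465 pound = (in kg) 0.1456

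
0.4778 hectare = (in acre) 1.181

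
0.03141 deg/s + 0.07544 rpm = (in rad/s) 0.008448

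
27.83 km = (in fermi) 2.783e+19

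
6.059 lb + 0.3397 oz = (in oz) 97.28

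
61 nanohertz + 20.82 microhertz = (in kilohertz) 2.088e-08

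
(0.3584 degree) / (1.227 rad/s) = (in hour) 1.416e-06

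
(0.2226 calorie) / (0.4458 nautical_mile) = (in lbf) 0.0002536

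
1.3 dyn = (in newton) 1.3e-05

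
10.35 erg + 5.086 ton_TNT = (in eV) 1.328e+29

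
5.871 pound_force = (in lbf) 5.871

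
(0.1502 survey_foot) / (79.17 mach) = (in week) 2.808e-12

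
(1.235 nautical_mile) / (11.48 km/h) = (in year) 2.274e-05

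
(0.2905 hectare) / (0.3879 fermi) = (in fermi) 7.489e+33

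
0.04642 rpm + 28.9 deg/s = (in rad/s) 0.5093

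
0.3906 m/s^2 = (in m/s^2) 0.3906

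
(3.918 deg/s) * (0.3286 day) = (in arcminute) 6.674e+06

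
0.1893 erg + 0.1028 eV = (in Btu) 1.794e-11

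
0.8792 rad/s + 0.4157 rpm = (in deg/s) 52.87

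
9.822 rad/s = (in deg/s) 562.8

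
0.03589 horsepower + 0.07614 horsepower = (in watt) 83.54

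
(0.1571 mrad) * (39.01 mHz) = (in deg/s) 0.0003511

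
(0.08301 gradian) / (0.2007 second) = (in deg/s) 0.3722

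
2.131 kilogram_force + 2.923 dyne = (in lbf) 4.698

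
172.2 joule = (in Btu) 0.1632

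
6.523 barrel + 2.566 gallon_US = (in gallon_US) 276.5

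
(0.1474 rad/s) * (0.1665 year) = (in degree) 4.434e+07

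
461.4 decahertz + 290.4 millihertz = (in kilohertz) 4.614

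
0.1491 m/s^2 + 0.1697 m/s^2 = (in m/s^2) 0.3188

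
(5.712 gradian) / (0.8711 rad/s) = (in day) 1.192e-06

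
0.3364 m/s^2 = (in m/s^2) 0.3364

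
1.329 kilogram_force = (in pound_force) 2.93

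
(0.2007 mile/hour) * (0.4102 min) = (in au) 1.476e-11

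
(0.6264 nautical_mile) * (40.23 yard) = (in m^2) 4.268e+04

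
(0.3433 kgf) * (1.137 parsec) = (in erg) 1.181e+24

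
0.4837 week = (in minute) 4876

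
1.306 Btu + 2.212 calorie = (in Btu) 1.315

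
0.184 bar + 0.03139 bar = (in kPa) 21.54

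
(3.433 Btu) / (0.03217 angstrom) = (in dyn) 1.126e+20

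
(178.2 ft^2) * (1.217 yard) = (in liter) 1.842e+04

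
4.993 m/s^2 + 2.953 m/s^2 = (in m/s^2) 7.946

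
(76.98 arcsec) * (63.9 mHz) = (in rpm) 0.0002277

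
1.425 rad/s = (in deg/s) 81.65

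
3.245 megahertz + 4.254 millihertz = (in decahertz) 3.245e+05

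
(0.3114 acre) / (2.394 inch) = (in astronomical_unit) 1.385e-07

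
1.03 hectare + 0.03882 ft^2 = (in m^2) 1.03e+04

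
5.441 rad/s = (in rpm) 51.96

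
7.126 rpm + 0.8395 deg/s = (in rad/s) 0.7609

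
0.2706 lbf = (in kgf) 0.1227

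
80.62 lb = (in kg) 36.57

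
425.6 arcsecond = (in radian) 0.002063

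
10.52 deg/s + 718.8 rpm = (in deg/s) 4323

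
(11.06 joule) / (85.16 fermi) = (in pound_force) 2.92e+13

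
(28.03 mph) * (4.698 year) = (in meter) 1.856e+09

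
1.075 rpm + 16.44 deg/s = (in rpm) 3.815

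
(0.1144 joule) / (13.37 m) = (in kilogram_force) 0.0008725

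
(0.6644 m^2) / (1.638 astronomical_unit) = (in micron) 2.711e-06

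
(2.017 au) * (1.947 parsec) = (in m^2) 1.813e+28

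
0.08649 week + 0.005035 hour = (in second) 5.233e+04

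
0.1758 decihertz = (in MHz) 1.758e-08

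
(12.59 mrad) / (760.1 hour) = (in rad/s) 4.601e-09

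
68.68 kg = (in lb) 151.4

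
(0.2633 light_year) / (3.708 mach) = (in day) 2.284e+07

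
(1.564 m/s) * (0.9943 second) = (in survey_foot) 5.102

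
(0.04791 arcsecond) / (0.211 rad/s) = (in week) 1.82e-12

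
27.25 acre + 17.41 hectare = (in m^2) 2.844e+05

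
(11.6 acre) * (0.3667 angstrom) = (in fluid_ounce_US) 0.05821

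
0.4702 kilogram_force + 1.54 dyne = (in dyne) 4.611e+05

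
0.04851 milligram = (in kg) 4.851e-08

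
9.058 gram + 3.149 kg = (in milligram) 3.158e+06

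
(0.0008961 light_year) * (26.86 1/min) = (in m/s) 3.795e+12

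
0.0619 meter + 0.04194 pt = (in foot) 0.2031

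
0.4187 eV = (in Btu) 6.358e-23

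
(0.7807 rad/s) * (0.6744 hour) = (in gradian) 1.207e+05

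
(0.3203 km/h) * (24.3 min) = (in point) 3.677e+05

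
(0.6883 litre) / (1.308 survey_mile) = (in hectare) 3.27e-11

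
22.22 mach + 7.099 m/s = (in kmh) 2.726e+04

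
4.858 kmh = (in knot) 2.623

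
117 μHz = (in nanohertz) 1.17e+05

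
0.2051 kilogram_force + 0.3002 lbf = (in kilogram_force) 0.3413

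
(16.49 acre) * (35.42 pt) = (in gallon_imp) 1.834e+05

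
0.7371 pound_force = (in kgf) 0.3343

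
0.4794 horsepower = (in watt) 357.5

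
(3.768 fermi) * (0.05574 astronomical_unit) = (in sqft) 0.0003382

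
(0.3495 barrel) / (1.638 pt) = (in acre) 0.02376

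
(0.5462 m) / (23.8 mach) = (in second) 6.74e-05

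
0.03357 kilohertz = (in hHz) 0.3357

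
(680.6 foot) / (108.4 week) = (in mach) 9.293e-09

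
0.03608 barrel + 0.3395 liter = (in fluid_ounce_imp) 213.8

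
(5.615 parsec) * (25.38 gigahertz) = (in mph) 9.837e+27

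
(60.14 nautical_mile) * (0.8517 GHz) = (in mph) 2.122e+14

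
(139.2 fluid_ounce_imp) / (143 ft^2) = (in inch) 0.01172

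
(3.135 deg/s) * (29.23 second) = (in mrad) 1599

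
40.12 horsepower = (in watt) 2.992e+04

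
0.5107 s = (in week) 8.444e-07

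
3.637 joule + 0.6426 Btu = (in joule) 681.6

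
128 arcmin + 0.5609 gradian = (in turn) 0.007328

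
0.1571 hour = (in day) 0.006546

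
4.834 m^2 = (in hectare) 0.0004834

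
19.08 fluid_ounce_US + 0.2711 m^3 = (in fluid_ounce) 9186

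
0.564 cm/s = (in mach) 1.656e-05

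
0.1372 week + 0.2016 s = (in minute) 1383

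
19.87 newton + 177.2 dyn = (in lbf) 4.467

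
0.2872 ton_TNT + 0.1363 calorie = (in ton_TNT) 0.2872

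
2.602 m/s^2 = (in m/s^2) 2.602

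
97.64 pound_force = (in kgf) 44.29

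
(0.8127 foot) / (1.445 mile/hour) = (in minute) 0.006391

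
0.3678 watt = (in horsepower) 0.0004932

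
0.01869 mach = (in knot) 12.37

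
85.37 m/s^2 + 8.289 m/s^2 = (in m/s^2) 93.66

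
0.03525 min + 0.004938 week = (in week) 0.004941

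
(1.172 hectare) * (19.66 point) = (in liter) 8.129e+04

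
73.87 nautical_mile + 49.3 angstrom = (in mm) 1.368e+08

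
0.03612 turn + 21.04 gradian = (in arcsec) 1.15e+05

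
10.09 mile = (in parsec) 5.262e-13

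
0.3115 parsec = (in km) 9.612e+12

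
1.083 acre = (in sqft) 4.718e+04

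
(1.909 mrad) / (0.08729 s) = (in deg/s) 1.253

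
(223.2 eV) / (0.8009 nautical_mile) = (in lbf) 5.42e-21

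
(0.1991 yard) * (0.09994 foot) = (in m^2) 0.005546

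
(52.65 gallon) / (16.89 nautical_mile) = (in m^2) 6.371e-06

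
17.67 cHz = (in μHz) 1.767e+05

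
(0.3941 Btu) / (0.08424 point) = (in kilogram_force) 1.427e+06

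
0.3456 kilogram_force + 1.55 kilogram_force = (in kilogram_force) 1.896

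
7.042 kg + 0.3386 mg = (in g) 7042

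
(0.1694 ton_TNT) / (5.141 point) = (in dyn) 3.908e+16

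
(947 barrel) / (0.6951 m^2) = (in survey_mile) 0.1346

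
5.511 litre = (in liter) 5.511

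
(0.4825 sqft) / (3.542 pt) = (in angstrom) 3.587e+11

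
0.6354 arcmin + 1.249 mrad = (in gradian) 0.09128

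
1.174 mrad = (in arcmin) 4.036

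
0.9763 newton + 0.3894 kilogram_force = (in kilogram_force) 0.489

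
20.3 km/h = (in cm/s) 563.9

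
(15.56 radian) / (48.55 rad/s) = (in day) 3.709e-06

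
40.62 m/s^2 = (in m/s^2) 40.62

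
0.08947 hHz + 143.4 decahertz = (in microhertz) 1.443e+09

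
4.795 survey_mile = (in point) 2.187e+07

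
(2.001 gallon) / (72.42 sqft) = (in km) 1.126e-06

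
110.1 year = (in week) 5741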